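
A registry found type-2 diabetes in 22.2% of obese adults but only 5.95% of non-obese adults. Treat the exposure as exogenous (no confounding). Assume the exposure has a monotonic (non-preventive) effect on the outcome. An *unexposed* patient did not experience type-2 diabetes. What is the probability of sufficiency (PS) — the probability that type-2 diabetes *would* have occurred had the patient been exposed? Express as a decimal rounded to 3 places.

PS ≈ 0.173

p₁ = 0.222, p₀ = 0.0595.
Under exogeneity and monotonicity, PS = (p₁ − p₀) / (1 − p₀).
PS = (0.222 − 0.0595) / (1 − 0.0595) = 0.1625 / 0.9405 ≈ 0.1728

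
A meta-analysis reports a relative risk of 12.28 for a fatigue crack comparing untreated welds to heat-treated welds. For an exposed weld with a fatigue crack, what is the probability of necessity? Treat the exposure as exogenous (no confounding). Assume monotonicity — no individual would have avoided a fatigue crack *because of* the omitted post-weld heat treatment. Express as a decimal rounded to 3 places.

PN ≈ 0.919

Under exogeneity and monotonicity, PN = (RR − 1) / RR = 1 − 1/RR.
PN = (12.28 − 1) / 12.28 = 11.28 / 12.28 ≈ 0.9186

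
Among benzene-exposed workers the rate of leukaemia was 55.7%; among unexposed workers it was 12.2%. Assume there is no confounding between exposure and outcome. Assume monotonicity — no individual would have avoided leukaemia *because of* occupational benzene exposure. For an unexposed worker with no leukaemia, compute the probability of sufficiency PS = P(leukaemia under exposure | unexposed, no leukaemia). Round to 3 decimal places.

p₁ = 0.557, p₀ = 0.122.
Under exogeneity and monotonicity, PS = (p₁ − p₀) / (1 − p₀).
PS = (0.557 − 0.122) / (1 − 0.122) = 0.435 / 0.878 ≈ 0.4954

PS ≈ 0.495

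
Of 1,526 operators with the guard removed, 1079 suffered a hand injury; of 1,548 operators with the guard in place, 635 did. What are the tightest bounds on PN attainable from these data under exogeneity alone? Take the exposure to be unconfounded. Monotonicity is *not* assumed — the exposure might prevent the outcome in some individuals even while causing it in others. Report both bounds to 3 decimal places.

p₁ = P(outcome | exposed) = 1079/1526 = 0.70708
p₀ = P(outcome | unexposed) = 635/1548 = 0.41021
Under exogeneity alone the bounds on PN are max{0,(p₁−p₀)/p₁} ≤ PN ≤ min{1,(1−p₀)/p₁}.
  lower = (p₁ − p₀)/p₁ = 0.29687 / 0.70708 ≈ 0.4199
  upper = min{1, (1 − p₀)/p₁} = 0.58979 / 0.70708 ≈ 0.8341

0.420 ≤ PN ≤ 0.834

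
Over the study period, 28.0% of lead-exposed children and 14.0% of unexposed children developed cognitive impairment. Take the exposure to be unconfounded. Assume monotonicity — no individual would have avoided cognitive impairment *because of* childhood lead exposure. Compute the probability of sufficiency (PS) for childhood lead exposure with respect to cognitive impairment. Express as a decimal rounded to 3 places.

p₁ = 0.28, p₀ = 0.14.
Under exogeneity and monotonicity, PS = (p₁ − p₀) / (1 − p₀).
PS = (0.28 − 0.14) / (1 − 0.14) = 0.14 / 0.86 ≈ 0.1628

PS ≈ 0.163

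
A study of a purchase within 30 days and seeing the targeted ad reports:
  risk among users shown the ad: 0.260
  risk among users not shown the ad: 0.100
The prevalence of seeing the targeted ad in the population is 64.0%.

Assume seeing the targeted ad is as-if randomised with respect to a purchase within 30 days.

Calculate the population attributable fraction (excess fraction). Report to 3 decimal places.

Let p₁ = 0.26, p₀ = 0.1.
Overall risk P(Y=1) = π·p₁ + (1−π)·p₀ = 0.64×0.26 + 0.36×0.1 = 0.2024.
Under exogeneity, PAF = [P(Y=1) − p₀] / P(Y=1).
PAF = (0.2024 − 0.1) / 0.2024 ≈ 0.5059

PAF ≈ 0.506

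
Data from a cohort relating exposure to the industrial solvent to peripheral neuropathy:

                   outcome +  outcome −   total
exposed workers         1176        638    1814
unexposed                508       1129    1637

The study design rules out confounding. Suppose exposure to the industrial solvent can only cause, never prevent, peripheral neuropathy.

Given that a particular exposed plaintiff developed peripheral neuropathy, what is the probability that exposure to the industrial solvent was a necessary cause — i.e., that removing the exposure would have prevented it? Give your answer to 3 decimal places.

PN ≈ 0.521

p₁ = P(outcome | exposed) = 1176/1814 = 0.64829
p₀ = P(outcome | unexposed) = 508/1637 = 0.31032
Under exogeneity and monotonicity, PN = (p₁ − p₀)/p₁.
PN = (0.64829 − 0.31032) / 0.64829 ≈ 0.5213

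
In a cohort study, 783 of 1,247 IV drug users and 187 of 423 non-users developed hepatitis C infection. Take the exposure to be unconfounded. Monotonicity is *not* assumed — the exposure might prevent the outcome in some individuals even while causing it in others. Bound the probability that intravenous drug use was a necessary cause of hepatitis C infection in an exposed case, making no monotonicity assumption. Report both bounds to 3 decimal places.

p₁ = P(outcome | exposed) = 783/1247 = 0.62791
p₀ = P(outcome | unexposed) = 187/423 = 0.44208
Under exogeneity alone the bounds on PN are max{0,(p₁−p₀)/p₁} ≤ PN ≤ min{1,(1−p₀)/p₁}.
  lower = (p₁ − p₀)/p₁ = 0.18583 / 0.62791 ≈ 0.2959
  upper = min{1, (1 − p₀)/p₁} = 0.55792 / 0.62791 ≈ 0.8885

0.296 ≤ PN ≤ 0.889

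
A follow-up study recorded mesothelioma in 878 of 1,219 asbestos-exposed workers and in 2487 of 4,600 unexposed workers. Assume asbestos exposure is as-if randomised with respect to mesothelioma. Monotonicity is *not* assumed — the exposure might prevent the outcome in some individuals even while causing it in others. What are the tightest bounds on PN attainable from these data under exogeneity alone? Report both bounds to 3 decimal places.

p₁ = P(outcome | exposed) = 878/1219 = 0.72026
p₀ = P(outcome | unexposed) = 2487/4600 = 0.54065
Under exogeneity alone the bounds on PN are max{0,(p₁−p₀)/p₁} ≤ PN ≤ min{1,(1−p₀)/p₁}.
  lower = (p₁ − p₀)/p₁ = 0.17961 / 0.72026 ≈ 0.2494
  upper = min{1, (1 − p₀)/p₁} = 0.45935 / 0.72026 ≈ 0.6378

0.249 ≤ PN ≤ 0.638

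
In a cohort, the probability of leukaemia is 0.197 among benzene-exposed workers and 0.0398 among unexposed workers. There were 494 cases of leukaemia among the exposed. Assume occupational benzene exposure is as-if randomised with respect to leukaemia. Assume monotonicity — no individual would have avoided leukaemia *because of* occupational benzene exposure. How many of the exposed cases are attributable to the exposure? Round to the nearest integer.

Let p₁ = 0.197, p₀ = 0.0398.
PN = (p₁ − p₀)/p₁ = (0.197 − 0.0398) / 0.197 ≈ 0.79797.
Attributable cases ≈ PN × (exposed cases) = 0.79797 × 494 ≈ 394.20.

about 394 cases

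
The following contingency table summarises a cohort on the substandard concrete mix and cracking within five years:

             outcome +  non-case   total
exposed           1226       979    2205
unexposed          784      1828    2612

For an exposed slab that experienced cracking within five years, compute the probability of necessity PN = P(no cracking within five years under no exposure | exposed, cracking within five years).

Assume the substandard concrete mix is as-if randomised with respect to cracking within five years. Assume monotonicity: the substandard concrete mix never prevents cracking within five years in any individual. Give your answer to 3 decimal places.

p₁ = P(outcome | exposed) = 1226/2205 = 0.55601
p₀ = P(outcome | unexposed) = 784/2612 = 0.30015
Under exogeneity and monotonicity, PN = (p₁ − p₀)/p₁.
PN = (0.55601 − 0.30015) / 0.55601 ≈ 0.4602

PN ≈ 0.460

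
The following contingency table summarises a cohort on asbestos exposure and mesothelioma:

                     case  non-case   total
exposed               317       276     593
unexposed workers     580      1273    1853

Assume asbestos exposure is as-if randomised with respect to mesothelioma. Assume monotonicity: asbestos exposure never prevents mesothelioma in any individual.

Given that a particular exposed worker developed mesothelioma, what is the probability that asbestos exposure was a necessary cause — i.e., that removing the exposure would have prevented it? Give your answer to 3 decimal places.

p₁ = P(outcome | exposed) = 317/593 = 0.53457
p₀ = P(outcome | unexposed) = 580/1853 = 0.31301
Under exogeneity and monotonicity, PN = (p₁ − p₀) / p₁.
PN = (0.53457 − 0.31301) / 0.53457 = 0.22156 / 0.53457 ≈ 0.4145

PN ≈ 0.414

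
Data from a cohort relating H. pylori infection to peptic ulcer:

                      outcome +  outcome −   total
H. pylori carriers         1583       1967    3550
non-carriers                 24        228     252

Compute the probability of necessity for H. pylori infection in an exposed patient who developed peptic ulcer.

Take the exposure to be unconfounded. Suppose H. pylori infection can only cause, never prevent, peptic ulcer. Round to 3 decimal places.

PN ≈ 0.786

p₁ = P(outcome | exposed) = 1583/3550 = 0.44592
p₀ = P(outcome | unexposed) = 24/252 = 0.095238
Under exogeneity and monotonicity, PN = (p₁ − p₀) / p₁.
PN = (0.44592 − 0.095238) / 0.44592 = 0.35068 / 0.44592 ≈ 0.7864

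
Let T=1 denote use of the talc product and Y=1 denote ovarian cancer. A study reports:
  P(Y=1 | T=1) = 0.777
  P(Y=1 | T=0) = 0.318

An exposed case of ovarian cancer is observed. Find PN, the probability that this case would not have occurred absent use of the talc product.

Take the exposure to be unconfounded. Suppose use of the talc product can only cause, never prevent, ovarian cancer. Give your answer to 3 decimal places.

PN ≈ 0.591

Let p₁ = 0.777, p₀ = 0.318.
Under exogeneity and monotonicity, PN = (p₁ − p₀) / p₁.
PN = (0.777 − 0.318) / 0.777 = 0.459 / 0.777 ≈ 0.5907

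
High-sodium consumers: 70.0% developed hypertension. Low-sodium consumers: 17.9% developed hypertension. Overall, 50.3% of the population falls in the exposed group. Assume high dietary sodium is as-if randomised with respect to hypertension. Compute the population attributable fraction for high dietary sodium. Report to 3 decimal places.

p₁ = 0.7, p₀ = 0.179.
Overall risk P(Y=1) = π·p₁ + (1−π)·p₀ = 0.503×0.7 + 0.497×0.179 = 0.44106.
Under exogeneity, PAF = [P(Y=1) − p₀] / P(Y=1).
PAF = (0.44106 − 0.179) / 0.44106 ≈ 0.5942

PAF ≈ 0.594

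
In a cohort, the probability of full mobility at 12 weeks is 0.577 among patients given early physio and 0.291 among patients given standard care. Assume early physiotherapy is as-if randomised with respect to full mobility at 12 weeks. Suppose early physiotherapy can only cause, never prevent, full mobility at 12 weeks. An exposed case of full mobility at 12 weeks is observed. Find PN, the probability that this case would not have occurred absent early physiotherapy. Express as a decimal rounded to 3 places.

PN ≈ 0.496

Let p₁ = 0.577, p₀ = 0.291.
Under exogeneity and monotonicity, PN = (p₁ − p₀) / p₁.
PN = (0.577 − 0.291) / 0.577 = 0.286 / 0.577 ≈ 0.4957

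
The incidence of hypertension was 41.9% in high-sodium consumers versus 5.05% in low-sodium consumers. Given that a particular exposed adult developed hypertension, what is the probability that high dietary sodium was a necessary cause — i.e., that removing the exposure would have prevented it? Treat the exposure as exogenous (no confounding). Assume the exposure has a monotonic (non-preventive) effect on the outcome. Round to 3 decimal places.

PN ≈ 0.879

p₁ = 0.419, p₀ = 0.0505.
Under exogeneity and monotonicity, PN = (p₁ − p₀) / p₁.
PN = (0.419 − 0.0505) / 0.419 = 0.3685 / 0.419 ≈ 0.8795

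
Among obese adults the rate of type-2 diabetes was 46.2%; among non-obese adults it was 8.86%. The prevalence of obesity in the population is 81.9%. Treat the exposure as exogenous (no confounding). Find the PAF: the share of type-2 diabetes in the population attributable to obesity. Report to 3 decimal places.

p₁ = 0.462, p₀ = 0.0886.
Overall risk P(Y=1) = π·p₁ + (1−π)·p₀ = 0.819×0.462 + 0.181×0.0886 = 0.39441.
Under exogeneity, PAF = [P(Y=1) − p₀] / P(Y=1).
PAF = (0.39441 − 0.0886) / 0.39441 ≈ 0.7754

PAF ≈ 0.775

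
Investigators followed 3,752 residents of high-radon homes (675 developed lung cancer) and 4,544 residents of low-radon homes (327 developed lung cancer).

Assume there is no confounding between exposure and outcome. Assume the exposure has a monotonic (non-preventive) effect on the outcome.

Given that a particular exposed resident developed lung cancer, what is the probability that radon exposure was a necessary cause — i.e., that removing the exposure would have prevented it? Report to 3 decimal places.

PN ≈ 0.600

p₁ = P(outcome | exposed) = 675/3752 = 0.1799
p₀ = P(outcome | unexposed) = 327/4544 = 0.071963
Under exogeneity and monotonicity, PN = (p₁ − p₀) / p₁.
PN = (0.1799 − 0.071963) / 0.1799 = 0.10794 / 0.1799 ≈ 0.6000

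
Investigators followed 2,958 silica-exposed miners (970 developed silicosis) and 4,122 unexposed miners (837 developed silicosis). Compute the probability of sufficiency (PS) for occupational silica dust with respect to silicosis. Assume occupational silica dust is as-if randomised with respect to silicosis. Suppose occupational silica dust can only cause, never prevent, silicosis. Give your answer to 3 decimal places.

PS ≈ 0.157

p₁ = P(outcome | exposed) = 970/2958 = 0.32792
p₀ = P(outcome | unexposed) = 837/4122 = 0.20306
Under exogeneity and monotonicity, PS = (p₁ − p₀) / (1 − p₀).
PS = (0.32792 − 0.20306) / (1 − 0.20306) = 0.12487 / 0.79694 ≈ 0.1567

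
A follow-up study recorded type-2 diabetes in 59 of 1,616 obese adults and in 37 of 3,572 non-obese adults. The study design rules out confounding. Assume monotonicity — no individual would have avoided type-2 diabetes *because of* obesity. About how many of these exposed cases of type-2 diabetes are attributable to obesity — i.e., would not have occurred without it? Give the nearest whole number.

p₁ = P(outcome | exposed) = 59/1616 = 0.03651
p₀ = P(outcome | unexposed) = 37/3572 = 0.010358
PN = (p₁ − p₀)/p₁ = (0.03651 − 0.010358) / 0.03651 ≈ 0.71629.
Attributable cases ≈ PN × (exposed cases) = 0.71629 × 59 ≈ 42.26.

about 42 cases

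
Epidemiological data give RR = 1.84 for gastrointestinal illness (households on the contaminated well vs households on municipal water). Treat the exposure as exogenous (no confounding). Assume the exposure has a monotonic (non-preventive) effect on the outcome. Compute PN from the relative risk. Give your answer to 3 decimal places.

PN ≈ 0.457

Under exogeneity and monotonicity, PN = (RR − 1) / RR = 1 − 1/RR.
PN = (1.84 − 1) / 1.84 = 0.84 / 1.84 ≈ 0.4565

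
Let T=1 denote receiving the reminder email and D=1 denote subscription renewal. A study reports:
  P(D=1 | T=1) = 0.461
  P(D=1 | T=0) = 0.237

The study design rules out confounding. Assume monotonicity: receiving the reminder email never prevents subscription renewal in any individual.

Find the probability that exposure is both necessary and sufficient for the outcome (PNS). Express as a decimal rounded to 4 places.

Let p₁ = 0.461, p₀ = 0.237.
Under exogeneity and monotonicity, PNS = p₁ − p₀.
PNS = 0.461 − 0.237 = 0.224

PNS ≈ 0.2240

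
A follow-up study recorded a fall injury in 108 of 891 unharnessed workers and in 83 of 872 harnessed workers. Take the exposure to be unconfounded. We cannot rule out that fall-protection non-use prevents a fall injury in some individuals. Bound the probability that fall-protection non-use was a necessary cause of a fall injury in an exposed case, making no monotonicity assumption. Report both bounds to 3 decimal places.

0.215 ≤ PN ≤ 1.000

p₁ = P(outcome | exposed) = 108/891 = 0.12121
p₀ = P(outcome | unexposed) = 83/872 = 0.095183
Under exogeneity alone the bounds on PN are max{0,(p₁−p₀)/p₁} ≤ PN ≤ min{1,(1−p₀)/p₁}.
  lower = (p₁ − p₀)/p₁ = 0.026029 / 0.12121 ≈ 0.2147
  upper = min{1, (1 − p₀)/p₁} = 0.90482 / 0.12121 ≈ 7.4647 → capped at 1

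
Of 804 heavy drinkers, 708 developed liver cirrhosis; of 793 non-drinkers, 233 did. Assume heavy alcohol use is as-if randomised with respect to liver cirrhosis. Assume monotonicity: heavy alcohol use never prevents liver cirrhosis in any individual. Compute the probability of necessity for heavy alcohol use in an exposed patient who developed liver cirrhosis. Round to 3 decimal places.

PN ≈ 0.666

p₁ = P(outcome | exposed) = 708/804 = 0.8806
p₀ = P(outcome | unexposed) = 233/793 = 0.29382
Under exogeneity and monotonicity, PN = (p₁ − p₀) / p₁.
PN = (0.8806 − 0.29382) / 0.8806 = 0.58678 / 0.8806 ≈ 0.6663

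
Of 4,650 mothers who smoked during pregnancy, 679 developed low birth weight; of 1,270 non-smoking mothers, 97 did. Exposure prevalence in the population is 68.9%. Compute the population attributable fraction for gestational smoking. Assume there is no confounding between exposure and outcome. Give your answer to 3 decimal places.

PAF ≈ 0.386

p₁ = P(outcome | exposed) = 679/4650 = 0.14602
p₀ = P(outcome | unexposed) = 97/1270 = 0.076378
Overall risk P(Y=1) = π·p₁ + (1−π)·p₀ = 0.689×0.14602 + 0.311×0.076378 = 0.12436.
Under exogeneity, PAF = [P(Y=1) − p₀] / P(Y=1).
PAF = (0.12436 − 0.076378) / 0.12436 ≈ 0.3858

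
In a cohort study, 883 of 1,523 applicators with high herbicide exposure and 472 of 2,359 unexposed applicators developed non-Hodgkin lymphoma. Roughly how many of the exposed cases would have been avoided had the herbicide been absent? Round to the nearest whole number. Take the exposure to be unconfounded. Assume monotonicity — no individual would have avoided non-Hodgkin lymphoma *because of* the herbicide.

p₁ = P(outcome | exposed) = 883/1523 = 0.57978
p₀ = P(outcome | unexposed) = 472/2359 = 0.20008
PN = (p₁ − p₀)/p₁ = (0.57978 − 0.20008) / 0.57978 ≈ 0.65489.
Attributable cases ≈ PN × (exposed cases) = 0.65489 × 883 ≈ 578.27.

about 578 cases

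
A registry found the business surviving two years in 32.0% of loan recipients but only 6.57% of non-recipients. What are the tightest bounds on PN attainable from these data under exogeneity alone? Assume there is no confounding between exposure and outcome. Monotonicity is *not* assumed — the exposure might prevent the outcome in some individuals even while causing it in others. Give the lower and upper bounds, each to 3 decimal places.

p₁ = 0.32, p₀ = 0.0657.
Under exogeneity alone the bounds on PN are max{0,(p₁−p₀)/p₁} ≤ PN ≤ min{1,(1−p₀)/p₁}.
  lower = (p₁ − p₀)/p₁ = 0.2543 / 0.32 ≈ 0.7947
  upper = min{1, (1 − p₀)/p₁} = 0.9343 / 0.32 ≈ 2.9197 → capped at 1

0.795 ≤ PN ≤ 1.000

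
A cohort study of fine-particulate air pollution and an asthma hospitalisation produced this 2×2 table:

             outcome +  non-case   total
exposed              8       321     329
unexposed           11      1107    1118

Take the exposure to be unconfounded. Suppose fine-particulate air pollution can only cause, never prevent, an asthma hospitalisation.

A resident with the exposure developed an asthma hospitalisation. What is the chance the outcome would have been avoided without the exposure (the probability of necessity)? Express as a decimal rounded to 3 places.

p₁ = P(outcome | exposed) = 8/329 = 0.024316
p₀ = P(outcome | unexposed) = 11/1118 = 0.009839
Under exogeneity and monotonicity, PN = (p₁ − p₀)/p₁.
PN = (0.024316 − 0.009839) / 0.024316 ≈ 0.5954

PN ≈ 0.595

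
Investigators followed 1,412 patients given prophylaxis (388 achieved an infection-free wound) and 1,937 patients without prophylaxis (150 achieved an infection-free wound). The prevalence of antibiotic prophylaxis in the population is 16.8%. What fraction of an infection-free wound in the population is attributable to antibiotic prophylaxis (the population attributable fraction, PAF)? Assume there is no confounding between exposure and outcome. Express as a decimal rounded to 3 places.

p₁ = P(outcome | exposed) = 388/1412 = 0.27479
p₀ = P(outcome | unexposed) = 150/1937 = 0.077439
Overall risk P(Y=1) = π·p₁ + (1−π)·p₀ = 0.168×0.27479 + 0.832×0.077439 = 0.11059.
Under exogeneity, PAF = [P(Y=1) − p₀] / P(Y=1).
PAF = (0.11059 − 0.077439) / 0.11059 ≈ 0.2998

PAF ≈ 0.300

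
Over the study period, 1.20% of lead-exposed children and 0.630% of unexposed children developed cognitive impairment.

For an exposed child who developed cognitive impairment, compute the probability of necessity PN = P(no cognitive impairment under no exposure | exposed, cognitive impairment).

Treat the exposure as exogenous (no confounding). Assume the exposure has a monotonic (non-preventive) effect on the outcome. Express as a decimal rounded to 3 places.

PN ≈ 0.475

p₁ = 0.012, p₀ = 0.0063.
Under exogeneity and monotonicity, PN = (p₁ − p₀) / p₁.
PN = (0.012 − 0.0063) / 0.012 = 0.0057 / 0.012 ≈ 0.4750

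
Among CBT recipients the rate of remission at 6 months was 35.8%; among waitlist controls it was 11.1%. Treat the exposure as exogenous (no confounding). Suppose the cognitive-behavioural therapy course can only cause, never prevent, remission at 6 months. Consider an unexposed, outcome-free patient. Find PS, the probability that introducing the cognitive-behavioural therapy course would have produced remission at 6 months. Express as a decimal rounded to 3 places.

PS ≈ 0.278

p₁ = 0.358, p₀ = 0.111.
Under exogeneity and monotonicity, PS = (p₁ − p₀) / (1 − p₀).
PS = (0.358 − 0.111) / (1 − 0.111) = 0.247 / 0.889 ≈ 0.2778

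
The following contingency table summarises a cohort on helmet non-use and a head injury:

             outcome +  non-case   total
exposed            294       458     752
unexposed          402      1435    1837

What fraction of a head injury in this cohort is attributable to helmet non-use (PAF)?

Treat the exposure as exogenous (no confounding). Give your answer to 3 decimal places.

PAF ≈ 0.186

p₁ = P(outcome | exposed) = 294/752 = 0.39096
p₀ = P(outcome | unexposed) = 402/1837 = 0.21884
Exposure prevalence π = 752/2589 = 0.29046; overall risk P(Y=1) = 0.26883.
Under exogeneity, PAF = [P(Y=1) − p₀]/P(Y=1).
PAF = (0.26883 − 0.21884) / 0.26883 ≈ 0.1860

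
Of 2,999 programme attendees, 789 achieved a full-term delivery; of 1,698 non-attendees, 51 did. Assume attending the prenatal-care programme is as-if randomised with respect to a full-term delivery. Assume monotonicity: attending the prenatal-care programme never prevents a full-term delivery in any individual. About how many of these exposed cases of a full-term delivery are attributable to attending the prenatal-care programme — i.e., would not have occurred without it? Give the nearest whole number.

p₁ = P(outcome | exposed) = 789/2999 = 0.26309
p₀ = P(outcome | unexposed) = 51/1698 = 0.030035
PN = (p₁ − p₀)/p₁ = (0.26309 − 0.030035) / 0.26309 ≈ 0.88584.
Attributable cases ≈ PN × (exposed cases) = 0.88584 × 789 ≈ 698.92.

about 699 cases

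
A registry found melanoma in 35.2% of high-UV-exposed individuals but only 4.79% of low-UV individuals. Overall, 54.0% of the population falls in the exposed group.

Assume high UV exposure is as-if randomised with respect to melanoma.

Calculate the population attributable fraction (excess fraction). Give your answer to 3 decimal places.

PAF ≈ 0.774

p₁ = 0.352, p₀ = 0.0479.
Overall risk P(Y=1) = π·p₁ + (1−π)·p₀ = 0.54×0.352 + 0.46×0.0479 = 0.21211.
Under exogeneity, PAF = [P(Y=1) − p₀] / P(Y=1).
PAF = (0.21211 − 0.0479) / 0.21211 ≈ 0.7742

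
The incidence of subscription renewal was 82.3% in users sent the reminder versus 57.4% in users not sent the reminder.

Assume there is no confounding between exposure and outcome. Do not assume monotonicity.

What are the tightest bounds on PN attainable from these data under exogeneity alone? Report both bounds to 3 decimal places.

0.303 ≤ PN ≤ 0.518

p₁ = 0.823, p₀ = 0.574.
Under exogeneity alone the bounds on PN are max{0,(p₁−p₀)/p₁} ≤ PN ≤ min{1,(1−p₀)/p₁}.
  lower = (p₁ − p₀)/p₁ = 0.249 / 0.823 ≈ 0.3026
  upper = min{1, (1 − p₀)/p₁} = 0.426 / 0.823 ≈ 0.5176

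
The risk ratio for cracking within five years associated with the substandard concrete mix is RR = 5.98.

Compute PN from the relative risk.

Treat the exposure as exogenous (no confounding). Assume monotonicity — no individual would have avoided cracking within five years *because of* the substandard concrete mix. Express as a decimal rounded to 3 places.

Under exogeneity and monotonicity, PN = (RR − 1) / RR = 1 − 1/RR.
PN = (5.98 − 1) / 5.98 = 4.98 / 5.98 ≈ 0.8328

PN ≈ 0.833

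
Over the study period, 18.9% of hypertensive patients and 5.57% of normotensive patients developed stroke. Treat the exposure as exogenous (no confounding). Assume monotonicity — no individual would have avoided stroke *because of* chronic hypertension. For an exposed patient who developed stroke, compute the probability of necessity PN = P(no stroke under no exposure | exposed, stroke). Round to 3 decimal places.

p₁ = 0.189, p₀ = 0.0557.
Under exogeneity and monotonicity, PN = (p₁ − p₀) / p₁.
PN = (0.189 − 0.0557) / 0.189 = 0.1333 / 0.189 ≈ 0.7053

PN ≈ 0.705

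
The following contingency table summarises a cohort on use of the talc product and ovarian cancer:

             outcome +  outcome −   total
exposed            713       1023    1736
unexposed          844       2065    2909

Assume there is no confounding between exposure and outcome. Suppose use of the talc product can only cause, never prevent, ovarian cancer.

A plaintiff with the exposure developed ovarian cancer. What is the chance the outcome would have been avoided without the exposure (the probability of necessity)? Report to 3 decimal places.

p₁ = P(outcome | exposed) = 713/1736 = 0.41071
p₀ = P(outcome | unexposed) = 844/2909 = 0.29013
Under exogeneity and monotonicity, PN = (p₁ − p₀) / p₁.
PN = (0.41071 − 0.29013) / 0.41071 = 0.12058 / 0.41071 ≈ 0.2936

PN ≈ 0.294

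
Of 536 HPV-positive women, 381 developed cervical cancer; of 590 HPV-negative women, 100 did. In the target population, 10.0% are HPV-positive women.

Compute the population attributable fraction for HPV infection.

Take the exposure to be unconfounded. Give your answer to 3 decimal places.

p₁ = P(outcome | exposed) = 381/536 = 0.71082
p₀ = P(outcome | unexposed) = 100/590 = 0.16949
Overall risk P(Y=1) = π·p₁ + (1−π)·p₀ = 0.1×0.71082 + 0.9×0.16949 = 0.22362.
Under exogeneity, PAF = [P(Y=1) − p₀] / P(Y=1).
PAF = (0.22362 − 0.16949) / 0.22362 ≈ 0.2421

PAF ≈ 0.242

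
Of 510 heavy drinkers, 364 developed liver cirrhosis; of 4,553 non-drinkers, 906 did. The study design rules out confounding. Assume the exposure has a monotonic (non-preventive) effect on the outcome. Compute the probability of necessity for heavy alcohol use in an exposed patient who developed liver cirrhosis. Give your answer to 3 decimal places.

p₁ = P(outcome | exposed) = 364/510 = 0.71373
p₀ = P(outcome | unexposed) = 906/4553 = 0.19899
Under exogeneity and monotonicity, PN = (p₁ − p₀) / p₁.
PN = (0.71373 − 0.19899) / 0.71373 = 0.51474 / 0.71373 ≈ 0.7212

PN ≈ 0.721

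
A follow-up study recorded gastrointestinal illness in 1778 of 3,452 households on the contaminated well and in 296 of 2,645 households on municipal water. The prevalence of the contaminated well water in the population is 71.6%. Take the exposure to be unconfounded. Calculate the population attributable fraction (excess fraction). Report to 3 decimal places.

PAF ≈ 0.721

p₁ = P(outcome | exposed) = 1778/3452 = 0.51506
p₀ = P(outcome | unexposed) = 296/2645 = 0.11191
Overall risk P(Y=1) = π·p₁ + (1−π)·p₀ = 0.716×0.51506 + 0.284×0.11191 = 0.40057.
Under exogeneity, PAF = [P(Y=1) − p₀] / P(Y=1).
PAF = (0.40057 − 0.11191) / 0.40057 ≈ 0.7206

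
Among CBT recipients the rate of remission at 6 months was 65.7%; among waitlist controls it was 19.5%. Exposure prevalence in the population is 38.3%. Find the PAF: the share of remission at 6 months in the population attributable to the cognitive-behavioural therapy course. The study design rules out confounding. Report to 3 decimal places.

PAF ≈ 0.476

p₁ = 0.657, p₀ = 0.195.
Overall risk P(Y=1) = π·p₁ + (1−π)·p₀ = 0.383×0.657 + 0.617×0.195 = 0.37195.
Under exogeneity, PAF = [P(Y=1) − p₀] / P(Y=1).
PAF = (0.37195 − 0.195) / 0.37195 ≈ 0.4757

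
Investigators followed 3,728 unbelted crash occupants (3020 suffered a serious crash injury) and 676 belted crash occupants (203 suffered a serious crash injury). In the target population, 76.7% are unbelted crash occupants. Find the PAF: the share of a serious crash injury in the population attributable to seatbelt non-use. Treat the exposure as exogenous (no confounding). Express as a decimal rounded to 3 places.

p₁ = P(outcome | exposed) = 3020/3728 = 0.81009
p₀ = P(outcome | unexposed) = 203/676 = 0.3003
Overall risk P(Y=1) = π·p₁ + (1−π)·p₀ = 0.767×0.81009 + 0.233×0.3003 = 0.6913.
Under exogeneity, PAF = [P(Y=1) − p₀] / P(Y=1).
PAF = (0.6913 − 0.3003) / 0.6913 ≈ 0.5656

PAF ≈ 0.566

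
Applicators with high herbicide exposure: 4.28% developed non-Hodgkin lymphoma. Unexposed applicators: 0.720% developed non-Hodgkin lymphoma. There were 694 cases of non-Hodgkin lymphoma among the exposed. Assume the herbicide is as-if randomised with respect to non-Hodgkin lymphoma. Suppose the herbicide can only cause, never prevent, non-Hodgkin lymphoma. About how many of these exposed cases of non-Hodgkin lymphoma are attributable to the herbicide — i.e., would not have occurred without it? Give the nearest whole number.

about 577 cases

p₁ = 0.0428, p₀ = 0.0072.
PN = (p₁ − p₀)/p₁ = (0.0428 − 0.0072) / 0.0428 ≈ 0.83178.
Attributable cases ≈ PN × (exposed cases) = 0.83178 × 694 ≈ 577.25.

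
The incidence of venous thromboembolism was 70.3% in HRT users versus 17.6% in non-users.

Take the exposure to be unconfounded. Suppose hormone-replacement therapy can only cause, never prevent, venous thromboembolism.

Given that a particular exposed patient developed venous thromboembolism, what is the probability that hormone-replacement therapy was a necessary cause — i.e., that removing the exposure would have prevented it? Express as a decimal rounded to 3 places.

p₁ = 0.703, p₀ = 0.176.
Under exogeneity and monotonicity, PN = (p₁ − p₀) / p₁.
PN = (0.703 − 0.176) / 0.703 = 0.527 / 0.703 ≈ 0.7496

PN ≈ 0.750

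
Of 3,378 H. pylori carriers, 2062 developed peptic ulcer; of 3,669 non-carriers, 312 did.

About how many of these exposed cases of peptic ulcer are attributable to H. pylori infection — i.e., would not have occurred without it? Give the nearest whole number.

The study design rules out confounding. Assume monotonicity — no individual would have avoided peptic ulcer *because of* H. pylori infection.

p₁ = P(outcome | exposed) = 2062/3378 = 0.61042
p₀ = P(outcome | unexposed) = 312/3669 = 0.085037
PN = (p₁ − p₀)/p₁ = (0.61042 − 0.085037) / 0.61042 ≈ 0.86069.
Attributable cases ≈ PN × (exposed cases) = 0.86069 × 2062 ≈ 1774.75.

about 1775 cases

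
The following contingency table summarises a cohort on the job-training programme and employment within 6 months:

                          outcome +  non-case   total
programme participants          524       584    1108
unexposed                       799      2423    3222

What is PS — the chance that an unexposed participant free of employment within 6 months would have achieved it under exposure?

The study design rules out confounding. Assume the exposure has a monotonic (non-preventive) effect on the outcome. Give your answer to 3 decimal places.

p₁ = P(outcome | exposed) = 524/1108 = 0.47292
p₀ = P(outcome | unexposed) = 799/3222 = 0.24798
Under exogeneity and monotonicity, PS = (p₁ − p₀)/(1 − p₀).
PS = (0.47292 − 0.24798) / 0.75202 ≈ 0.2991

PS ≈ 0.299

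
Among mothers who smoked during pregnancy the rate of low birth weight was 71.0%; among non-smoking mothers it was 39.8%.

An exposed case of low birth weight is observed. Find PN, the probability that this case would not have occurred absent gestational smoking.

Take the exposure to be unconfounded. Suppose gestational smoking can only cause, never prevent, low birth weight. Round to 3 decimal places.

p₁ = 0.71, p₀ = 0.398.
Under exogeneity and monotonicity, PN = (p₁ − p₀) / p₁.
PN = (0.71 − 0.398) / 0.71 = 0.312 / 0.71 ≈ 0.4394

PN ≈ 0.439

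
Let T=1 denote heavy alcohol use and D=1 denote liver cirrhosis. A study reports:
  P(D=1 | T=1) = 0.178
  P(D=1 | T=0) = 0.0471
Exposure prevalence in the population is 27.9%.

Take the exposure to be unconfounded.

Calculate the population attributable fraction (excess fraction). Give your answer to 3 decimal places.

Let p₁ = 0.178, p₀ = 0.0471.
Overall risk P(Y=1) = π·p₁ + (1−π)·p₀ = 0.279×0.178 + 0.721×0.0471 = 0.083621.
Under exogeneity, PAF = [P(Y=1) − p₀] / P(Y=1).
PAF = (0.083621 − 0.0471) / 0.083621 ≈ 0.4367

PAF ≈ 0.437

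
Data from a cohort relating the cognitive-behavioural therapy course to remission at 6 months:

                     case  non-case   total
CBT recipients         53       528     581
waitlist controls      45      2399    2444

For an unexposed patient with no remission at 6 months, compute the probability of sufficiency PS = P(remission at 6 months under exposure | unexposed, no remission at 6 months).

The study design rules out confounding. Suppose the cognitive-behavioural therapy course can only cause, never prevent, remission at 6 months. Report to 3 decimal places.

PS ≈ 0.074

p₁ = P(outcome | exposed) = 53/581 = 0.091222
p₀ = P(outcome | unexposed) = 45/2444 = 0.018412
Under exogeneity and monotonicity, PS = (p₁ − p₀)/(1 − p₀).
PS = (0.091222 − 0.018412) / 0.98159 ≈ 0.0742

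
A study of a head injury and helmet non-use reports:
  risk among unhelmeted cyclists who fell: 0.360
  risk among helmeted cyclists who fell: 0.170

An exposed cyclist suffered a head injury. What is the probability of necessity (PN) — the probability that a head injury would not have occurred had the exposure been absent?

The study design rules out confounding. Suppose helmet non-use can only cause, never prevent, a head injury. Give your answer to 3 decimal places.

Let p₁ = 0.36, p₀ = 0.17.
Under exogeneity and monotonicity, PN = (p₁ − p₀) / p₁.
PN = (0.36 − 0.17) / 0.36 = 0.19 / 0.36 ≈ 0.5278

PN ≈ 0.528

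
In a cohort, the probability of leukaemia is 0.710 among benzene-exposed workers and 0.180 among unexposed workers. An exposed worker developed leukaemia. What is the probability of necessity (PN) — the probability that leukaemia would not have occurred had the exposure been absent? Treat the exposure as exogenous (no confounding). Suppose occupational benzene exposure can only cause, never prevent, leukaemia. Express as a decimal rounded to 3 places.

Let p₁ = 0.71, p₀ = 0.18.
Under exogeneity and monotonicity, PN = (p₁ − p₀) / p₁.
PN = (0.71 − 0.18) / 0.71 = 0.53 / 0.71 ≈ 0.7465

PN ≈ 0.746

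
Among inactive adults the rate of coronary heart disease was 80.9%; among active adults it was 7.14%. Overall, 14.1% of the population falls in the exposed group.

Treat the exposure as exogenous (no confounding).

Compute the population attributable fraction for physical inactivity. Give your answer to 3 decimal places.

p₁ = 0.809, p₀ = 0.0714.
Overall risk P(Y=1) = π·p₁ + (1−π)·p₀ = 0.141×0.809 + 0.859×0.0714 = 0.1754.
Under exogeneity, PAF = [P(Y=1) − p₀] / P(Y=1).
PAF = (0.1754 − 0.0714) / 0.1754 ≈ 0.5929

PAF ≈ 0.593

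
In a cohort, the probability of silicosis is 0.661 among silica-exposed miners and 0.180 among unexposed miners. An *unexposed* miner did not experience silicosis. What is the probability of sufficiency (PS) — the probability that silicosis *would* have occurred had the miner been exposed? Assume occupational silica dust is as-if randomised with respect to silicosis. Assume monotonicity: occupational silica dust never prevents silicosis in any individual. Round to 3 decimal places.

PS ≈ 0.587

Let p₁ = 0.661, p₀ = 0.18.
Under exogeneity and monotonicity, PS = (p₁ − p₀) / (1 − p₀).
PS = (0.661 − 0.18) / (1 − 0.18) = 0.481 / 0.82 ≈ 0.5866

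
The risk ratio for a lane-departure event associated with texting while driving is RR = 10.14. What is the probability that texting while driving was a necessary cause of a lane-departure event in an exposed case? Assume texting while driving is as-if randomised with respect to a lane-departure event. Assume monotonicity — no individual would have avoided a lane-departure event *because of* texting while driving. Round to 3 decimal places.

PN ≈ 0.901

Under exogeneity and monotonicity, PN = (RR − 1) / RR = 1 − 1/RR.
PN = (10.14 − 1) / 10.14 = 9.14 / 10.14 ≈ 0.9014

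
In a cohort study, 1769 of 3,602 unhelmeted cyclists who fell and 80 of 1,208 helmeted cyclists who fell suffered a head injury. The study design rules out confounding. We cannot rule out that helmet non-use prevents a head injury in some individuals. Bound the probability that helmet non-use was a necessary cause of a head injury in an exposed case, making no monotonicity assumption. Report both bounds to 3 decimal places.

p₁ = P(outcome | exposed) = 1769/3602 = 0.49112
p₀ = P(outcome | unexposed) = 80/1208 = 0.066225
Under exogeneity alone the bounds on PN are max{0,(p₁−p₀)/p₁} ≤ PN ≤ min{1,(1−p₀)/p₁}.
  lower = (p₁ − p₀)/p₁ = 0.42489 / 0.49112 ≈ 0.8652
  upper = min{1, (1 − p₀)/p₁} = 0.93377 / 0.49112 ≈ 1.9013 → capped at 1

0.865 ≤ PN ≤ 1.000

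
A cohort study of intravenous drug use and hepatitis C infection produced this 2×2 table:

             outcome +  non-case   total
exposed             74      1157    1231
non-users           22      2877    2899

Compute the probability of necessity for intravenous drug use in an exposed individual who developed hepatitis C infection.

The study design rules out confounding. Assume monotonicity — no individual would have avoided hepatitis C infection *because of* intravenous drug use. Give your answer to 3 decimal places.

p₁ = P(outcome | exposed) = 74/1231 = 0.060114
p₀ = P(outcome | unexposed) = 22/2899 = 0.0075888
Under exogeneity and monotonicity, PN = (p₁ − p₀)/p₁.
PN = (0.060114 − 0.0075888) / 0.060114 ≈ 0.8738

PN ≈ 0.874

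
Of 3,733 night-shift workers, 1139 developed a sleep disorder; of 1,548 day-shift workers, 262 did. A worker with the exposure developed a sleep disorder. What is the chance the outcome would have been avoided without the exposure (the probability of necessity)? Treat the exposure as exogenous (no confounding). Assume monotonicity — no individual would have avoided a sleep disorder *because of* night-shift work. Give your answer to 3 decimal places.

PN ≈ 0.445

p₁ = P(outcome | exposed) = 1139/3733 = 0.30512
p₀ = P(outcome | unexposed) = 262/1548 = 0.16925
Under exogeneity and monotonicity, PN = (p₁ − p₀) / p₁.
PN = (0.30512 − 0.16925) / 0.30512 = 0.13587 / 0.30512 ≈ 0.4453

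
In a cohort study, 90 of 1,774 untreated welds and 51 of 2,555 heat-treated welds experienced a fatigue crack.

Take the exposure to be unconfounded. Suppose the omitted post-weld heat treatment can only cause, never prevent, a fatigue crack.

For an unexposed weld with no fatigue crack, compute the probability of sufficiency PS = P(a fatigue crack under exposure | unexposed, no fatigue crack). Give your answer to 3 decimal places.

PS ≈ 0.031

p₁ = P(outcome | exposed) = 90/1774 = 0.050733
p₀ = P(outcome | unexposed) = 51/2555 = 0.019961
Under exogeneity and monotonicity, PS = (p₁ − p₀) / (1 − p₀).
PS = (0.050733 − 0.019961) / (1 − 0.019961) = 0.030772 / 0.98004 ≈ 0.0314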